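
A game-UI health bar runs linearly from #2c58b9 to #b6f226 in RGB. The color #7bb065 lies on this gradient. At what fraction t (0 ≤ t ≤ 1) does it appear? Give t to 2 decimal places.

Invert the lerp on the G channel (largest span, 154): t = (176 − 88) / (242 − 88) = 88/154 = 0.57143.
Check on R: (123 − 44)/(182 − 44) = 0.5725 ✓

0.57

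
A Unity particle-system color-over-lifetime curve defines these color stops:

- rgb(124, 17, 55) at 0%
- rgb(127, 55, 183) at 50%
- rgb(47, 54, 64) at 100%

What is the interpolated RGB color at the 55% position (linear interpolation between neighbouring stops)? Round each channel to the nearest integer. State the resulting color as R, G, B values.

(119, 55, 171)

55% lies between the 50% and 100% stops, so the local fraction is t = (55 − 50)/(100 − 50) = 5/50 ≈ 0.1.
R = 127 + 0.1 × (47 − 127) = 119 → 119
G = 55 + 0.1 × (54 − 55) = 54.9 → 55
B = 183 + 0.1 × (64 − 183) = 171.1 → 171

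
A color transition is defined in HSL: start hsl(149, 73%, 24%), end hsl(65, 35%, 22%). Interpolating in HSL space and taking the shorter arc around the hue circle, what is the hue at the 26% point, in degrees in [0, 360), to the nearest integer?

Hue arc: Δh = 65 − 149 = -84° (|Δh| ≤ 180, already the shorter path).
H = 149 + 0.26 × (-84) = 127.16 → 127°

127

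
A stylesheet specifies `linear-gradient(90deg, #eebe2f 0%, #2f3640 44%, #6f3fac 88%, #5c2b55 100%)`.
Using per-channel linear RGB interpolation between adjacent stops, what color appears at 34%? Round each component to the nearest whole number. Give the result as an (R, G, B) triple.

(90, 85, 60)

34% lies between the 0% and 44% stops, so the local fraction is t = (34 − 0)/(44 − 0) = 34/44 ≈ 0.7727.
#eebe2f → (238, 190, 47); #2f3640 → (47, 54, 64).
R = 238 + 0.7727 × (47 − 238) = 90.414 → 90
G = 190 + 0.7727 × (54 − 190) = 84.913 → 85
B = 47 + 0.7727 × (64 − 47) = 60.136 → 60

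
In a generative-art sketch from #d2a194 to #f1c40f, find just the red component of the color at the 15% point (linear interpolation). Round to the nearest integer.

215

R₁ = 210 (from #d2a194), R₂ = 241 (from #f1c40f).
R = 210 + 0.15 × (241 − 210) = 214.65 → 215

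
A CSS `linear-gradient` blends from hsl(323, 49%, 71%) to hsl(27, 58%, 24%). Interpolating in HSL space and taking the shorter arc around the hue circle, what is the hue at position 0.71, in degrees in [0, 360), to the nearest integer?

Hue: 27 − 323 = -296°, but |-296| > 180 so the shorter arc goes the other way: Δh = -296 + 360 = 64°.
H = 323 + 0.71 × (64) = 368.44 → 368 → 368 mod 360 = 8°

8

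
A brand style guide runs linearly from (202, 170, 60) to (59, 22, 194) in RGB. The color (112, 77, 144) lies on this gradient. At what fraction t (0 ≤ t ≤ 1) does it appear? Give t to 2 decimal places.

Invert the lerp on the G channel (largest span, 148): t = (77 − 170) / (22 − 170) = -93/-148 = 0.62838.
Check on R: (112 − 202)/(59 − 202) = 0.6294 ✓

0.63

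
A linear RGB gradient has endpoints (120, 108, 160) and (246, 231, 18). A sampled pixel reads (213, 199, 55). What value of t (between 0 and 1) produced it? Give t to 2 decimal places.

0.74

Invert the lerp on the B channel (largest span, 142): t = (55 − 160) / (18 − 160) = -105/-142 = 0.73944.
Check on R: (213 − 120)/(246 − 120) = 0.7381 ✓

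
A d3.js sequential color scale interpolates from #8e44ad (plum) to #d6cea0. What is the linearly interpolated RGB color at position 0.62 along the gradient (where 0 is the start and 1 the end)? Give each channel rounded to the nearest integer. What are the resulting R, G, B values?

(187, 154, 165)

#8e44ad → (142, 68, 173); #d6cea0 → (214, 206, 160).
R = 142 + 0.62 × (214 − 142) = 142 + 0.62 × 72 = 186.64 → 187
G = 68 + 0.62 × (206 − 68) = 68 + 0.62 × 138 = 153.56 → 154
B = 173 + 0.62 × (160 − 173) = 173 + 0.62 × -13 = 164.94 → 165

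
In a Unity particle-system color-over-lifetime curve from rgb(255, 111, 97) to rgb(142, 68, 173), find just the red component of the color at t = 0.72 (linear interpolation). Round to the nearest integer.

R = 255 + 0.72 × (142 − 255) = 173.64 → 174

174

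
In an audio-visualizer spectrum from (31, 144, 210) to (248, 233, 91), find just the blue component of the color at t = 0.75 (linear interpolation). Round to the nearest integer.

B = 210 + 0.75 × (91 − 210) = 120.75 → 121

121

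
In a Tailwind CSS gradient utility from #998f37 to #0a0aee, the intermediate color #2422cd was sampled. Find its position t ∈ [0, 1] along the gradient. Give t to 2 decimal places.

Invert the lerp on the B channel (largest span, 183): t = (205 − 55) / (238 − 55) = 150/183 = 0.81967.
Check on R: (36 − 153)/(10 − 153) = 0.8182 ✓

0.82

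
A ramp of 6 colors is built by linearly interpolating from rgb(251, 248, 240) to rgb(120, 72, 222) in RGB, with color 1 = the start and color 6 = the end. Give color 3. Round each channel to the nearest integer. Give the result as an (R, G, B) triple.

(199, 178, 233)

With 6 swatches and endpoints inclusive, swatch 3 sits at t = (3 − 1)/(6 − 1) = 2/5 ≈ 0.4.
R = 251 + 0.4 × (120 − 251) = 198.6 → 199
G = 248 + 0.4 × (72 − 248) = 177.6 → 178
B = 240 + 0.4 × (222 − 240) = 232.8 → 233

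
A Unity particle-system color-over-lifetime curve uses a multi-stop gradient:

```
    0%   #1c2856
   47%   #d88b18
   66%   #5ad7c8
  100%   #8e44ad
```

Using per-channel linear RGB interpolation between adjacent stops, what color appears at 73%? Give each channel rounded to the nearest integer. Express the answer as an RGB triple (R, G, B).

73% lies between the 66% and 100% stops, so the local fraction is t = (73 − 66)/(100 − 66) = 7/34 ≈ 0.2059.
#5ad7c8 → (90, 215, 200); #8e44ad → (142, 68, 173).
R = 90 + 0.2059 × (142 − 90) = 100.707 → 101
G = 215 + 0.2059 × (68 − 215) = 184.733 → 185
B = 200 + 0.2059 × (173 − 200) = 194.441 → 194

(101, 185, 194)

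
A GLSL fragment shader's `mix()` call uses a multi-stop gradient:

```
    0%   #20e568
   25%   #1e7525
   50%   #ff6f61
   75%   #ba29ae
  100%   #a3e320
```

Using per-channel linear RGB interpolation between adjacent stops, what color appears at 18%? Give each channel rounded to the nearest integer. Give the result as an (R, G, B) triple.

(31, 148, 56)

18% lies between the 0% and 25% stops, so the local fraction is t = (18 − 0)/(25 − 0) = 18/25 ≈ 0.72.
#20e568 → (32, 229, 104); #1e7525 → (30, 117, 37).
R = 32 + 0.72 × (30 − 32) = 30.56 → 31
G = 229 + 0.72 × (117 − 229) = 148.36 → 148
B = 104 + 0.72 × (37 − 104) = 55.76 → 56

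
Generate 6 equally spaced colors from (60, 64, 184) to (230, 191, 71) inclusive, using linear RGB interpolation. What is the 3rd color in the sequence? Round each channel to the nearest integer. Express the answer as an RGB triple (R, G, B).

With 6 swatches and endpoints inclusive, swatch 3 sits at t = (3 − 1)/(6 − 1) = 2/5 ≈ 0.4.
R = 60 + 0.4 × (230 − 60) = 128 → 128
G = 64 + 0.4 × (191 − 64) = 114.8 → 115
B = 184 + 0.4 × (71 − 184) = 138.8 → 139

(128, 115, 139)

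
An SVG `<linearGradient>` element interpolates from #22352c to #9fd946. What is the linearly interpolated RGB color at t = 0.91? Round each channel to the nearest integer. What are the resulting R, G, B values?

(148, 202, 68)

#22352c → (34, 53, 44); #9fd946 → (159, 217, 70).
R = 34 + 0.91 × (159 − 34) = 34 + 0.91 × 125 = 147.75 → 148
G = 53 + 0.91 × (217 − 53) = 53 + 0.91 × 164 = 202.24 → 202
B = 44 + 0.91 × (70 − 44) = 44 + 0.91 × 26 = 67.66 → 68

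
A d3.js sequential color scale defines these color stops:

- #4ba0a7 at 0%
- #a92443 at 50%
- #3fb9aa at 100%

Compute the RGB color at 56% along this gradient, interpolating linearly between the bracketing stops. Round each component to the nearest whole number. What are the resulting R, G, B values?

56% lies between the 50% and 100% stops, so the local fraction is t = (56 − 50)/(100 − 50) = 6/50 ≈ 0.12.
#a92443 → (169, 36, 67); #3fb9aa → (63, 185, 170).
R = 169 + 0.12 × (63 − 169) = 156.28 → 156
G = 36 + 0.12 × (185 − 36) = 53.88 → 54
B = 67 + 0.12 × (170 − 67) = 79.36 → 79

(156, 54, 79)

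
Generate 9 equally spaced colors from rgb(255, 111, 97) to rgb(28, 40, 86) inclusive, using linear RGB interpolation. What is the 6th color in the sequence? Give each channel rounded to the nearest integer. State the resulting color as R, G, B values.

With 9 swatches and endpoints inclusive, swatch 6 sits at t = (6 − 1)/(9 − 1) = 5/8 ≈ 0.625.
R = 255 + 0.625 × (28 − 255) = 113.125 → 113
G = 111 + 0.625 × (40 − 111) = 66.625 → 67
B = 97 + 0.625 × (86 − 97) = 90.125 → 90

(113, 67, 90)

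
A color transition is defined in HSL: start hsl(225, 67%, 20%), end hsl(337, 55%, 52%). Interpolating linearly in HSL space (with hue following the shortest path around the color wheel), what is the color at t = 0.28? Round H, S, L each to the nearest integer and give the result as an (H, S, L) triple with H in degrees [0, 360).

Hue arc: Δh = 337 − 225 = 112° (|Δh| ≤ 180, already the shorter path).
H = 225 + 0.28 × (112) = 256.36 → 256°
S = 67 + 0.28 × (55 − 67) = 63.64 → 64%
L = 20 + 0.28 × (52 − 20) = 28.96 → 29%

(256, 64, 29)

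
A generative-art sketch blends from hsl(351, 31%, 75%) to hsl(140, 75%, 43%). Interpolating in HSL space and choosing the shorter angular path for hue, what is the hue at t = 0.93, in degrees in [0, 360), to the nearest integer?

Hue: 140 − 351 = -211°, but |-211| > 180 so the shorter arc goes the other way: Δh = -211 + 360 = 149°.
H = 351 + 0.93 × (149) = 489.57 → 490 → 490 mod 360 = 130°

130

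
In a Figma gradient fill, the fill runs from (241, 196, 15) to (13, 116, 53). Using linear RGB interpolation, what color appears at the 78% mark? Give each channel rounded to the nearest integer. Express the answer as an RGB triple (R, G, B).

(63, 134, 45)

78% corresponds to t = 0.78.
R = 241 + 0.78 × (13 − 241) = 241 + 0.78 × -228 = 63.16 → 63
G = 196 + 0.78 × (116 − 196) = 196 + 0.78 × -80 = 133.6 → 134
B = 15 + 0.78 × (53 − 15) = 15 + 0.78 × 38 = 44.64 → 45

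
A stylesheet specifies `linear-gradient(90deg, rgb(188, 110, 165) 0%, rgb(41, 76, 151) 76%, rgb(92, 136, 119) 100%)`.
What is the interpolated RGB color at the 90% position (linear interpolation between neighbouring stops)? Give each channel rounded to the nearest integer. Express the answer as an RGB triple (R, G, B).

(71, 111, 132)

90% lies between the 76% and 100% stops, so the local fraction is t = (90 − 76)/(100 − 76) = 14/24 ≈ 0.5833.
R = 41 + 0.5833 × (92 − 41) = 70.748 → 71
G = 76 + 0.5833 × (136 − 76) = 110.998 → 111
B = 151 + 0.5833 × (119 − 151) = 132.334 → 132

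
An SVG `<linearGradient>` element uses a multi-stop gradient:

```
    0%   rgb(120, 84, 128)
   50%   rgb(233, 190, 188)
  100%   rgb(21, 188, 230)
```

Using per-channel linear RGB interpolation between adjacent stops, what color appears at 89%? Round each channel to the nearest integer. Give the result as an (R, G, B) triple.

89% lies between the 50% and 100% stops, so the local fraction is t = (89 − 50)/(100 − 50) = 39/50 ≈ 0.78.
R = 233 + 0.78 × (21 − 233) = 67.64 → 68
G = 190 + 0.78 × (188 − 190) = 188.44 → 188
B = 188 + 0.78 × (230 − 188) = 220.76 → 221

(68, 188, 221)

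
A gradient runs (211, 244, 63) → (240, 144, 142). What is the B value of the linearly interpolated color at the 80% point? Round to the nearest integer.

B = 63 + 0.8 × (142 − 63) = 126.2 → 126

126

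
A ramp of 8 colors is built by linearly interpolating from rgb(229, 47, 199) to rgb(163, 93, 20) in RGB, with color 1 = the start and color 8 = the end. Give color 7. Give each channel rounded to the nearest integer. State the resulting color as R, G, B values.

With 8 swatches and endpoints inclusive, swatch 7 sits at t = (7 − 1)/(8 − 1) = 6/7 ≈ 0.8571.
R = 229 + 0.8571 × (163 − 229) = 172.431 → 172
G = 47 + 0.8571 × (93 − 47) = 86.427 → 86
B = 199 + 0.8571 × (20 − 199) = 45.579 → 46

(172, 86, 46)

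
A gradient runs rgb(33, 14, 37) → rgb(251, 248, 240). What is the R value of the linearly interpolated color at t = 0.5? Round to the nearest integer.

142

R = 33 + 0.5 × (251 − 33) = 142 → 142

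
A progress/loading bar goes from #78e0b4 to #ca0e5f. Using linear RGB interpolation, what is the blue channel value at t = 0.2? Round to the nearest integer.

B₁ = 180 (from #78e0b4), B₂ = 95 (from #ca0e5f).
B = 180 + 0.2 × (95 − 180) = 163 → 163

163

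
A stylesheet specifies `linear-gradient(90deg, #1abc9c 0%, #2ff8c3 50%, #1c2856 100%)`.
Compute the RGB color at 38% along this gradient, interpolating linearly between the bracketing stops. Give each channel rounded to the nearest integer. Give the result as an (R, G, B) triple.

(42, 234, 186)

38% lies between the 0% and 50% stops, so the local fraction is t = (38 − 0)/(50 − 0) = 38/50 ≈ 0.76.
#1abc9c → (26, 188, 156); #2ff8c3 → (47, 248, 195).
R = 26 + 0.76 × (47 − 26) = 41.96 → 42
G = 188 + 0.76 × (248 − 188) = 233.6 → 234
B = 156 + 0.76 × (195 − 156) = 185.64 → 186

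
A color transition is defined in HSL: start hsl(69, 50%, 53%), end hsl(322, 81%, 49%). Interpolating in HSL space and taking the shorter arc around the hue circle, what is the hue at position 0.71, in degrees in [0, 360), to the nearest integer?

353

Hue: 322 − 69 = 253°, but |253| > 180 so the shorter arc goes the other way: Δh = 253 − 360 = -107°.
H = 69 + 0.71 × (-107) = -6.97 → -7 → -7 mod 360 = 353°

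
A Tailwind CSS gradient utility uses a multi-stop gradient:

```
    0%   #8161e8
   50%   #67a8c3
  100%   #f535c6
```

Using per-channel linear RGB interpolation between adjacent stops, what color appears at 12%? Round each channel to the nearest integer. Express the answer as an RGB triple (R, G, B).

(123, 114, 223)

12% lies between the 0% and 50% stops, so the local fraction is t = (12 − 0)/(50 − 0) = 12/50 ≈ 0.24.
#8161e8 → (129, 97, 232); #67a8c3 → (103, 168, 195).
R = 129 + 0.24 × (103 − 129) = 122.76 → 123
G = 97 + 0.24 × (168 − 97) = 114.04 → 114
B = 232 + 0.24 × (195 − 232) = 223.12 → 223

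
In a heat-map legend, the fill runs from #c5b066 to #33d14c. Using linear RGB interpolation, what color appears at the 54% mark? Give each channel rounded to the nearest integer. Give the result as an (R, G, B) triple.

(118, 194, 88)

#c5b066 → (197, 176, 102); #33d14c → (51, 209, 76).
54% corresponds to t = 0.54.
R = 197 + 0.54 × (51 − 197) = 197 + 0.54 × -146 = 118.16 → 118
G = 176 + 0.54 × (209 − 176) = 176 + 0.54 × 33 = 193.82 → 194
B = 102 + 0.54 × (76 − 102) = 102 + 0.54 × -26 = 87.96 → 88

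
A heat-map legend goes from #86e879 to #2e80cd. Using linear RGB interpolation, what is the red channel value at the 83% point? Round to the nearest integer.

61

R₁ = 134 (from #86e879), R₂ = 46 (from #2e80cd).
R = 134 + 0.83 × (46 − 134) = 60.96 → 61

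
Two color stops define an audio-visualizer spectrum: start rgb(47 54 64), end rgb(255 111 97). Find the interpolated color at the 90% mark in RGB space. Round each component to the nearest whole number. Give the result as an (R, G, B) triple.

90% corresponds to t = 0.9.
R = 47 + 0.9 × (255 − 47) = 47 + 0.9 × 208 = 234.2 → 234
G = 54 + 0.9 × (111 − 54) = 54 + 0.9 × 57 = 105.3 → 105
B = 64 + 0.9 × (97 − 64) = 64 + 0.9 × 33 = 93.7 → 94

(234, 105, 94)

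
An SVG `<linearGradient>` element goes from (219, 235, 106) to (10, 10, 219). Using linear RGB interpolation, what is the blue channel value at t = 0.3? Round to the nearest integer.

B = 106 + 0.3 × (219 − 106) = 139.9 → 140

140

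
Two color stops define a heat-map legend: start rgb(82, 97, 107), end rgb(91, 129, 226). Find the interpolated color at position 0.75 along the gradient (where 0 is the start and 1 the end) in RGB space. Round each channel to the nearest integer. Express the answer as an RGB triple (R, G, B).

R = 82 + 0.75 × (91 − 82) = 82 + 0.75 × 9 = 88.75 → 89
G = 97 + 0.75 × (129 − 97) = 97 + 0.75 × 32 = 121 → 121
B = 107 + 0.75 × (226 − 107) = 107 + 0.75 × 119 = 196.25 → 196
So the blended color is (89, 121, 196), about #5979c4.

(89, 121, 196)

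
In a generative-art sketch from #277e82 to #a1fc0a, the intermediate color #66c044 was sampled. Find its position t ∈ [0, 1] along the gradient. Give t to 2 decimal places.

0.52

Invert the lerp on the G channel (largest span, 126): t = (192 − 126) / (252 − 126) = 66/126 = 0.52381.
Check on R: (102 − 39)/(161 − 39) = 0.5164 ✓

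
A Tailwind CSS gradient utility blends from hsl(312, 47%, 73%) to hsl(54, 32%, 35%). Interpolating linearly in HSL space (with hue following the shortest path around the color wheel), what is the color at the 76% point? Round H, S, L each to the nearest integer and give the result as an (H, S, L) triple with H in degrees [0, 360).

(30, 36, 44)

Hue: 54 − 312 = -258°, but |-258| > 180 so the shorter arc goes the other way: Δh = -258 + 360 = 102°.
H = 312 + 0.76 × (102) = 389.52 → 390 → 390 mod 360 = 30°
S = 47 + 0.76 × (32 − 47) = 35.6 → 36%
L = 73 + 0.76 × (35 − 73) = 44.12 → 44%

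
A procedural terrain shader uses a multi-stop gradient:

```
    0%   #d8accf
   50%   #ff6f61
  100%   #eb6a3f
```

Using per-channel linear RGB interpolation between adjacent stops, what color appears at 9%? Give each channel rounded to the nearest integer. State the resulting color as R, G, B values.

9% lies between the 0% and 50% stops, so the local fraction is t = (9 − 0)/(50 − 0) = 9/50 ≈ 0.18.
#d8accf → (216, 172, 207); #ff6f61 → (255, 111, 97).
R = 216 + 0.18 × (255 − 216) = 223.02 → 223
G = 172 + 0.18 × (111 − 172) = 161.02 → 161
B = 207 + 0.18 × (97 − 207) = 187.2 → 187

(223, 161, 187)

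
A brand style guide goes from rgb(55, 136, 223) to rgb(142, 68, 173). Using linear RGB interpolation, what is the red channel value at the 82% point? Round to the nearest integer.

R = 55 + 0.82 × (142 − 55) = 126.34 → 126

126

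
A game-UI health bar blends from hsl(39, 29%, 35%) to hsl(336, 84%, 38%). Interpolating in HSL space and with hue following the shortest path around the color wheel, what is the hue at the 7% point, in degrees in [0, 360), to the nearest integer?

Hue: 336 − 39 = 297°, but |297| > 180 so the shorter arc goes the other way: Δh = 297 − 360 = -63°.
H = 39 + 0.07 × (-63) = 34.59 → 35°

35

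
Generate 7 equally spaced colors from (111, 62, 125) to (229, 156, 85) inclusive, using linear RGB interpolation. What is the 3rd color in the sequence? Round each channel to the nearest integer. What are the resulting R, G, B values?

(150, 93, 112)

With 7 swatches and endpoints inclusive, swatch 3 sits at t = (3 − 1)/(7 − 1) = 2/6 ≈ 0.3333.
R = 111 + 0.3333 × (229 − 111) = 150.329 → 150
G = 62 + 0.3333 × (156 − 62) = 93.33 → 93
B = 125 + 0.3333 × (85 − 125) = 111.668 → 112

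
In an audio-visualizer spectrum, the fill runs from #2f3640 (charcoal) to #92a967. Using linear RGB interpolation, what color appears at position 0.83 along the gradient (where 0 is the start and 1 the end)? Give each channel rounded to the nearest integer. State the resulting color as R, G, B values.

(129, 149, 96)

#2f3640 → (47, 54, 64); #92a967 → (146, 169, 103).
R = 47 + 0.83 × (146 − 47) = 47 + 0.83 × 99 = 129.17 → 129
G = 54 + 0.83 × (169 − 54) = 54 + 0.83 × 115 = 149.45 → 149
B = 64 + 0.83 × (103 − 64) = 64 + 0.83 × 39 = 96.37 → 96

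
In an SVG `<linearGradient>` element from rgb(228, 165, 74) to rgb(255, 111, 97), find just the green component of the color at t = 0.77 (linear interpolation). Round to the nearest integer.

123

G = 165 + 0.77 × (111 − 165) = 123.42 → 123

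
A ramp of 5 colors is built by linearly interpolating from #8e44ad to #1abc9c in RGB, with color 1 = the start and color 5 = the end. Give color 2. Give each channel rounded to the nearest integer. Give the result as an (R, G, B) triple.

With 5 swatches and endpoints inclusive, swatch 2 sits at t = (2 − 1)/(5 − 1) = 1/4 ≈ 0.25.
#8e44ad → (142, 68, 173); #1abc9c → (26, 188, 156).
R = 142 + 0.25 × (26 − 142) = 113 → 113
G = 68 + 0.25 × (188 − 68) = 98 → 98
B = 173 + 0.25 × (156 − 173) = 168.75 → 169

(113, 98, 169)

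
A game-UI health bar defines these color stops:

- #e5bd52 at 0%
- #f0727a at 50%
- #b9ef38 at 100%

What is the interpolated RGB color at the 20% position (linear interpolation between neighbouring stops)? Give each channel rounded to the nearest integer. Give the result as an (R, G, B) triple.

(233, 159, 98)

20% lies between the 0% and 50% stops, so the local fraction is t = (20 − 0)/(50 − 0) = 20/50 ≈ 0.4.
#e5bd52 → (229, 189, 82); #f0727a → (240, 114, 122).
R = 229 + 0.4 × (240 − 229) = 233.4 → 233
G = 189 + 0.4 × (114 − 189) = 159 → 159
B = 82 + 0.4 × (122 − 82) = 98 → 98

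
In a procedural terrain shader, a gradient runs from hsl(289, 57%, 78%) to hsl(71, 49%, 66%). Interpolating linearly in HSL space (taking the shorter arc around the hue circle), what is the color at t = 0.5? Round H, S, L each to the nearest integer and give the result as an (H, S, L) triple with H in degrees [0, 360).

(0, 53, 72)

Hue: 71 − 289 = -218°, but |-218| > 180 so the shorter arc goes the other way: Δh = -218 + 360 = 142°.
H = 289 + 0.5 × (142) = 360 → 360 → 360 mod 360 = 0°
S = 57 + 0.5 × (49 − 57) = 53 → 53%
L = 78 + 0.5 × (66 − 78) = 72 → 72%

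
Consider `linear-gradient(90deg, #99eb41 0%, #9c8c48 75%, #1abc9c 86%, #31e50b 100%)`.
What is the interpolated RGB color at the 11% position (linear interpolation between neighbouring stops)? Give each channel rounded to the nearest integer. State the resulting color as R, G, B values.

(153, 221, 66)

11% lies between the 0% and 75% stops, so the local fraction is t = (11 − 0)/(75 − 0) = 11/75 ≈ 0.1467.
#99eb41 → (153, 235, 65); #9c8c48 → (156, 140, 72).
R = 153 + 0.1467 × (156 − 153) = 153.44 → 153
G = 235 + 0.1467 × (140 − 235) = 221.064 → 221
B = 65 + 0.1467 × (72 − 65) = 66.027 → 66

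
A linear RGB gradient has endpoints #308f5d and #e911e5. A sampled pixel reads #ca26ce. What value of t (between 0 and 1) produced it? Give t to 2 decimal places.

0.83

Invert the lerp on the R channel (largest span, 185): t = (202 − 48) / (233 − 48) = 154/185 = 0.83243.
Check on G: (38 − 143)/(17 − 143) = 0.8333 ✓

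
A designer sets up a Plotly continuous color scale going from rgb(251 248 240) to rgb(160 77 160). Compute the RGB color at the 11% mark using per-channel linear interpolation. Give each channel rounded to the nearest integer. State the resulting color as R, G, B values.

11% corresponds to t = 0.11.
R = 251 + 0.11 × (160 − 251) = 251 + 0.11 × -91 = 240.99 → 241
G = 248 + 0.11 × (77 − 248) = 248 + 0.11 × -171 = 229.19 → 229
B = 240 + 0.11 × (160 − 240) = 240 + 0.11 × -80 = 231.2 → 231

(241, 229, 231)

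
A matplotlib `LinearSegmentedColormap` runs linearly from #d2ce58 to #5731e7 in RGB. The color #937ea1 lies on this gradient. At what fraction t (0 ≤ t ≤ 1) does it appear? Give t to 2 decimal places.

Invert the lerp on the G channel (largest span, 157): t = (126 − 206) / (49 − 206) = -80/-157 = 0.50955.
Check on R: (147 − 210)/(87 − 210) = 0.5122 ✓

0.51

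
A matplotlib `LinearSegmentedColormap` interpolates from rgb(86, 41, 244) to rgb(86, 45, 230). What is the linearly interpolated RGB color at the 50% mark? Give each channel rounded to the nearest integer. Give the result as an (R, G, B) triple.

50% corresponds to t = 0.5.
R = 86 + 0.5 × (86 − 86) = 86 + 0.5 × 0 = 86 → 86
G = 41 + 0.5 × (45 − 41) = 41 + 0.5 × 4 = 43 → 43
B = 244 + 0.5 × (230 − 244) = 244 + 0.5 × -14 = 237 → 237
So the blended color is (86, 43, 237), about #562bed.

(86, 43, 237)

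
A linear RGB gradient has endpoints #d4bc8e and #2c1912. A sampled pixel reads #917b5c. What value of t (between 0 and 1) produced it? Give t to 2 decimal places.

0.40

Invert the lerp on the R channel (largest span, 168): t = (145 − 212) / (44 − 212) = -67/-168 = 0.39881.
Check on G: (123 − 188)/(25 − 188) = 0.3988 ✓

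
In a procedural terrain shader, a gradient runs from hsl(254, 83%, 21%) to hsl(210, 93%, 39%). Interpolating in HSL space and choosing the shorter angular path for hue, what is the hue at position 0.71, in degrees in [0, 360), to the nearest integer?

223

Hue arc: Δh = 210 − 254 = -44° (|Δh| ≤ 180, already the shorter path).
H = 254 + 0.71 × (-44) = 222.76 → 223°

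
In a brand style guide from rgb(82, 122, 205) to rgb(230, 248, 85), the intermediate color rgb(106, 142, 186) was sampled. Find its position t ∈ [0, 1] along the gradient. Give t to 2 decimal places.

Invert the lerp on the R channel (largest span, 148): t = (106 − 82) / (230 − 82) = 24/148 = 0.16216.
Check on G: (142 − 122)/(248 − 122) = 0.1587 ✓

0.16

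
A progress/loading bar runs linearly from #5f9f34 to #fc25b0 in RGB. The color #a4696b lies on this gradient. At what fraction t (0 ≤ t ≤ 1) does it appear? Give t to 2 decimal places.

Invert the lerp on the R channel (largest span, 157): t = (164 − 95) / (252 − 95) = 69/157 = 0.43949.
Check on G: (105 − 159)/(37 − 159) = 0.4426 ✓

0.44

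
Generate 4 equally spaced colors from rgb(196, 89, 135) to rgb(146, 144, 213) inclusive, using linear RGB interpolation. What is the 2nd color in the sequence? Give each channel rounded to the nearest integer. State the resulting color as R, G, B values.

With 4 swatches and endpoints inclusive, swatch 2 sits at t = (2 − 1)/(4 − 1) = 1/3 ≈ 0.3333.
R = 196 + 0.3333 × (146 − 196) = 179.335 → 179
G = 89 + 0.3333 × (144 − 89) = 107.332 → 107
B = 135 + 0.3333 × (213 − 135) = 160.997 → 161

(179, 107, 161)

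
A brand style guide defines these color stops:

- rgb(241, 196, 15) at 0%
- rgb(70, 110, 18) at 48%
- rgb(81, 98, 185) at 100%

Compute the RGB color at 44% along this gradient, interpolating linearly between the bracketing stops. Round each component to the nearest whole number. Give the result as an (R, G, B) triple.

(84, 117, 18)

44% lies between the 0% and 48% stops, so the local fraction is t = (44 − 0)/(48 − 0) = 44/48 ≈ 0.9167.
R = 241 + 0.9167 × (70 − 241) = 84.244 → 84
G = 196 + 0.9167 × (110 − 196) = 117.164 → 117
B = 15 + 0.9167 × (18 − 15) = 17.75 → 18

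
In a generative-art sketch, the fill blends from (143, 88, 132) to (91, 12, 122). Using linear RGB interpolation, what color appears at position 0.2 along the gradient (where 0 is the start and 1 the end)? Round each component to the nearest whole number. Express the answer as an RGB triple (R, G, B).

(133, 73, 130)

R = 143 + 0.2 × (91 − 143) = 143 + 0.2 × -52 = 132.6 → 133
G = 88 + 0.2 × (12 − 88) = 88 + 0.2 × -76 = 72.8 → 73
B = 132 + 0.2 × (122 − 132) = 132 + 0.2 × -10 = 130 → 130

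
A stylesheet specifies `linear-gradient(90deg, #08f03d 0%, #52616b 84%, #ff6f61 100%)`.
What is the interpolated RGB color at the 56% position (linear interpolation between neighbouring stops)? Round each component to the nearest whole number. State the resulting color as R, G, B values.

(57, 145, 92)

56% lies between the 0% and 84% stops, so the local fraction is t = (56 − 0)/(84 − 0) = 56/84 ≈ 0.6667.
#08f03d → (8, 240, 61); #52616b → (82, 97, 107).
R = 8 + 0.6667 × (82 − 8) = 57.336 → 57
G = 240 + 0.6667 × (97 − 240) = 144.662 → 145
B = 61 + 0.6667 × (107 − 61) = 91.668 → 92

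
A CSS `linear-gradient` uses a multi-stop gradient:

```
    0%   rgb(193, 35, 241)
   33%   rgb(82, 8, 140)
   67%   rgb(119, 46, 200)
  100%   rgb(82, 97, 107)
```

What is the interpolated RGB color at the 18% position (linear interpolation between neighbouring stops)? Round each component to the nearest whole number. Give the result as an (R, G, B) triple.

(132, 20, 186)

18% lies between the 0% and 33% stops, so the local fraction is t = (18 − 0)/(33 − 0) = 18/33 ≈ 0.5455.
R = 193 + 0.5455 × (82 − 193) = 132.45 → 132
G = 35 + 0.5455 × (8 − 35) = 20.271 → 20
B = 241 + 0.5455 × (140 − 241) = 185.904 → 186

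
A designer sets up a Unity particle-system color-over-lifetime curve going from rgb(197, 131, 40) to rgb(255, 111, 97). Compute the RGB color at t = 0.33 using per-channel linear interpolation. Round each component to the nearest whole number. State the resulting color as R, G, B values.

R = 197 + 0.33 × (255 − 197) = 197 + 0.33 × 58 = 216.14 → 216
G = 131 + 0.33 × (111 − 131) = 131 + 0.33 × -20 = 124.4 → 124
B = 40 + 0.33 × (97 − 40) = 40 + 0.33 × 57 = 58.81 → 59

(216, 124, 59)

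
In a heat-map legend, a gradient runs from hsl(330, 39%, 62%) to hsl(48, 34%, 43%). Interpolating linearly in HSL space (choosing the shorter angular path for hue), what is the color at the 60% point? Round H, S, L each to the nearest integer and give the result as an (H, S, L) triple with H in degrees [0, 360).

Hue: 48 − 330 = -282°, but |-282| > 180 so the shorter arc goes the other way: Δh = -282 + 360 = 78°.
H = 330 + 0.6 × (78) = 376.8 → 377 → 377 mod 360 = 17°
S = 39 + 0.6 × (34 − 39) = 36 → 36%
L = 62 + 0.6 × (43 − 62) = 50.6 → 51%

(17, 36, 51)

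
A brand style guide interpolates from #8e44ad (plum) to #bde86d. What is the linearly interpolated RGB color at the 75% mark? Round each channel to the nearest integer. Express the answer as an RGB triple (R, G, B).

#8e44ad → (142, 68, 173); #bde86d → (189, 232, 109).
75% corresponds to t = 0.75.
R = 142 + 0.75 × (189 − 142) = 142 + 0.75 × 47 = 177.25 → 177
G = 68 + 0.75 × (232 − 68) = 68 + 0.75 × 164 = 191 → 191
B = 173 + 0.75 × (109 − 173) = 173 + 0.75 × -64 = 125 → 125
So the blended color is (177, 191, 125), about #b1bf7d.

(177, 191, 125)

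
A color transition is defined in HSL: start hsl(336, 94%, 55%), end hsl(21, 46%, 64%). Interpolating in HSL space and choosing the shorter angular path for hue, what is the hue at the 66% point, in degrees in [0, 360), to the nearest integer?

Hue: 21 − 336 = -315°, but |-315| > 180 so the shorter arc goes the other way: Δh = -315 + 360 = 45°.
H = 336 + 0.66 × (45) = 365.7 → 366 → 366 mod 360 = 6°

6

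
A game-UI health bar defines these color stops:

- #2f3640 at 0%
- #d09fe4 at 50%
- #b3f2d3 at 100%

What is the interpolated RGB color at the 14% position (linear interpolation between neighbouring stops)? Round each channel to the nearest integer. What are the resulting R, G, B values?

14% lies between the 0% and 50% stops, so the local fraction is t = (14 − 0)/(50 − 0) = 14/50 ≈ 0.28.
#2f3640 → (47, 54, 64); #d09fe4 → (208, 159, 228).
R = 47 + 0.28 × (208 − 47) = 92.08 → 92
G = 54 + 0.28 × (159 − 54) = 83.4 → 83
B = 64 + 0.28 × (228 − 64) = 109.92 → 110

(92, 83, 110)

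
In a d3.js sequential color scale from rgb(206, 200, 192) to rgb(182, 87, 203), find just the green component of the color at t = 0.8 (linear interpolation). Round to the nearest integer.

G = 200 + 0.8 × (87 − 200) = 109.6 → 110

110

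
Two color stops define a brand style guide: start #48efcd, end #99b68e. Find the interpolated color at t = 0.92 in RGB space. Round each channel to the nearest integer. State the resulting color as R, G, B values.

#48efcd → (72, 239, 205); #99b68e → (153, 182, 142).
R = 72 + 0.92 × (153 − 72) = 72 + 0.92 × 81 = 146.52 → 147
G = 239 + 0.92 × (182 − 239) = 239 + 0.92 × -57 = 186.56 → 187
B = 205 + 0.92 × (142 − 205) = 205 + 0.92 × -63 = 147.04 → 147

(147, 187, 147)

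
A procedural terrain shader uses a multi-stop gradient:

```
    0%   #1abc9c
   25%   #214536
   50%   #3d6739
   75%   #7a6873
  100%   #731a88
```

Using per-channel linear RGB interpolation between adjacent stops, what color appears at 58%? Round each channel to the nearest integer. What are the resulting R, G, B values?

(81, 103, 76)

58% lies between the 50% and 75% stops, so the local fraction is t = (58 − 50)/(75 − 50) = 8/25 ≈ 0.32.
#3d6739 → (61, 103, 57); #7a6873 → (122, 104, 115).
R = 61 + 0.32 × (122 − 61) = 80.52 → 81
G = 103 + 0.32 × (104 − 103) = 103.32 → 103
B = 57 + 0.32 × (115 − 57) = 75.56 → 76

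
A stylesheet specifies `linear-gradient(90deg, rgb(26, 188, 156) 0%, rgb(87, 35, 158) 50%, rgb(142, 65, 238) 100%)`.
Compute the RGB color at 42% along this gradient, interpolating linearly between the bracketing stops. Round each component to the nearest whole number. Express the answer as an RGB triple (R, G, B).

42% lies between the 0% and 50% stops, so the local fraction is t = (42 − 0)/(50 − 0) = 42/50 ≈ 0.84.
R = 26 + 0.84 × (87 − 26) = 77.24 → 77
G = 188 + 0.84 × (35 − 188) = 59.48 → 59
B = 156 + 0.84 × (158 − 156) = 157.68 → 158

(77, 59, 158)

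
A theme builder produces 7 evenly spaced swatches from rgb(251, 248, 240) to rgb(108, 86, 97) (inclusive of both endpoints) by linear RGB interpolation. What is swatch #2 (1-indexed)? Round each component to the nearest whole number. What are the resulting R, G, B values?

(227, 221, 216)

With 7 swatches and endpoints inclusive, swatch 2 sits at t = (2 − 1)/(7 − 1) = 1/6 ≈ 0.1667.
R = 251 + 0.1667 × (108 − 251) = 227.162 → 227
G = 248 + 0.1667 × (86 − 248) = 220.995 → 221
B = 240 + 0.1667 × (97 − 240) = 216.162 → 216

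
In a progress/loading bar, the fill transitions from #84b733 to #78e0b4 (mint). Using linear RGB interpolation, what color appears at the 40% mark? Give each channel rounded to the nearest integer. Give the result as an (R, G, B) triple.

(127, 199, 103)

#84b733 → (132, 183, 51); #78e0b4 → (120, 224, 180).
40% corresponds to t = 0.4.
R = 132 + 0.4 × (120 − 132) = 132 + 0.4 × -12 = 127.2 → 127
G = 183 + 0.4 × (224 − 183) = 183 + 0.4 × 41 = 199.4 → 199
B = 51 + 0.4 × (180 − 51) = 51 + 0.4 × 129 = 102.6 → 103
So the blended color is (127, 199, 103), about #7fc767.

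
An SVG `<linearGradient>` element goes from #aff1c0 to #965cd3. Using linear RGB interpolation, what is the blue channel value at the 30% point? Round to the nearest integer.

B₁ = 192 (from #aff1c0), B₂ = 211 (from #965cd3).
B = 192 + 0.3 × (211 − 192) = 197.7 → 198

198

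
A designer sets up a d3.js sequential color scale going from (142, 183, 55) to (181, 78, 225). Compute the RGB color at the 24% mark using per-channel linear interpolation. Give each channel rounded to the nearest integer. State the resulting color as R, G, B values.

(151, 158, 96)

24% corresponds to t = 0.24.
R = 142 + 0.24 × (181 − 142) = 142 + 0.24 × 39 = 151.36 → 151
G = 183 + 0.24 × (78 − 183) = 183 + 0.24 × -105 = 157.8 → 158
B = 55 + 0.24 × (225 − 55) = 55 + 0.24 × 170 = 95.8 → 96
So the blended color is (151, 158, 96), about #979e60.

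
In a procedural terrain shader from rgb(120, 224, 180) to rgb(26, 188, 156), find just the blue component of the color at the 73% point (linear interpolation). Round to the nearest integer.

B = 180 + 0.73 × (156 − 180) = 162.48 → 162

162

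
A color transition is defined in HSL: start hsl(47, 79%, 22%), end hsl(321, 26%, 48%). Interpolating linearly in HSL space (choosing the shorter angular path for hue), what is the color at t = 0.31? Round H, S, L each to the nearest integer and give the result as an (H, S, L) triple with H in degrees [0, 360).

(20, 63, 30)

Hue: 321 − 47 = 274°, but |274| > 180 so the shorter arc goes the other way: Δh = 274 − 360 = -86°.
H = 47 + 0.31 × (-86) = 20.34 → 20°
S = 79 + 0.31 × (26 − 79) = 62.57 → 63%
L = 22 + 0.31 × (48 − 22) = 30.06 → 30%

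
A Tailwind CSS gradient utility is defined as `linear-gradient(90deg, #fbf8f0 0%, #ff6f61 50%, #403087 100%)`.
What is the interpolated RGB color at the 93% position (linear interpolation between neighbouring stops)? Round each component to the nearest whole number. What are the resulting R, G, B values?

(91, 57, 130)

93% lies between the 50% and 100% stops, so the local fraction is t = (93 − 50)/(100 − 50) = 43/50 ≈ 0.86.
#ff6f61 → (255, 111, 97); #403087 → (64, 48, 135).
R = 255 + 0.86 × (64 − 255) = 90.74 → 91
G = 111 + 0.86 × (48 − 111) = 56.82 → 57
B = 97 + 0.86 × (135 − 97) = 129.68 → 130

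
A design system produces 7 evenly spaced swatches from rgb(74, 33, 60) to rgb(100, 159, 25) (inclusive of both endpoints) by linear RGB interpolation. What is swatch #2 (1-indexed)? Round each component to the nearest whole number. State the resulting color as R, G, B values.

(78, 54, 54)

With 7 swatches and endpoints inclusive, swatch 2 sits at t = (2 − 1)/(7 − 1) = 1/6 ≈ 0.1667.
R = 74 + 0.1667 × (100 − 74) = 78.334 → 78
G = 33 + 0.1667 × (159 − 33) = 54.004 → 54
B = 60 + 0.1667 × (25 − 60) = 54.166 → 54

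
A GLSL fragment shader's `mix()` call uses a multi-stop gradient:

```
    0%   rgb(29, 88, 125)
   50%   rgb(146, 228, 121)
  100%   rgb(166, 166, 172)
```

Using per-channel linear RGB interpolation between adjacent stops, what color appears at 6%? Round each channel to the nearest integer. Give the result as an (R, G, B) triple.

6% lies between the 0% and 50% stops, so the local fraction is t = (6 − 0)/(50 − 0) = 6/50 ≈ 0.12.
R = 29 + 0.12 × (146 − 29) = 43.04 → 43
G = 88 + 0.12 × (228 − 88) = 104.8 → 105
B = 125 + 0.12 × (121 − 125) = 124.52 → 125

(43, 105, 125)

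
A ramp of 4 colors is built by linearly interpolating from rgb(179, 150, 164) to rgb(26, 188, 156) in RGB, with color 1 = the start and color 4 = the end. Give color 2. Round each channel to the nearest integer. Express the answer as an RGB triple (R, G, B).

(128, 163, 161)

With 4 swatches and endpoints inclusive, swatch 2 sits at t = (2 − 1)/(4 − 1) = 1/3 ≈ 0.3333.
R = 179 + 0.3333 × (26 − 179) = 128.005 → 128
G = 150 + 0.3333 × (188 − 150) = 162.665 → 163
B = 164 + 0.3333 × (156 − 164) = 161.334 → 161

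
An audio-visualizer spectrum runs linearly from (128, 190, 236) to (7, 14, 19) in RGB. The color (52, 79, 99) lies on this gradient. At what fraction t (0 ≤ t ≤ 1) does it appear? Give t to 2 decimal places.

Invert the lerp on the B channel (largest span, 217): t = (99 − 236) / (19 − 236) = -137/-217 = 0.63134.
Check on R: (52 − 128)/(7 − 128) = 0.6281 ✓

0.63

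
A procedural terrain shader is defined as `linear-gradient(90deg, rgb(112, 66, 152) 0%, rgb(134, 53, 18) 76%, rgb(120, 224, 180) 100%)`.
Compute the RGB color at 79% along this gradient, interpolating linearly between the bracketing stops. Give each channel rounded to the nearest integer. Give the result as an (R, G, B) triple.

(132, 74, 38)

79% lies between the 76% and 100% stops, so the local fraction is t = (79 − 76)/(100 − 76) = 3/24 ≈ 0.125.
R = 134 + 0.125 × (120 − 134) = 132.25 → 132
G = 53 + 0.125 × (224 − 53) = 74.375 → 74
B = 18 + 0.125 × (180 − 18) = 38.25 → 38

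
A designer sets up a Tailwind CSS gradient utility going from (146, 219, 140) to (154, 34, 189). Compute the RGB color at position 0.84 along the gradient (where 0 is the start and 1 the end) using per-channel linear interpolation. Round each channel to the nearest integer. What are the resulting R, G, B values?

(153, 64, 181)

R = 146 + 0.84 × (154 − 146) = 146 + 0.84 × 8 = 152.72 → 153
G = 219 + 0.84 × (34 − 219) = 219 + 0.84 × -185 = 63.6 → 64
B = 140 + 0.84 × (189 − 140) = 140 + 0.84 × 49 = 181.16 → 181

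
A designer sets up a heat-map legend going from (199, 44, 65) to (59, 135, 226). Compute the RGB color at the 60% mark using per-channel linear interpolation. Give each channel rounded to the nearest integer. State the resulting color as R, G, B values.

(115, 99, 162)

60% corresponds to t = 0.6.
R = 199 + 0.6 × (59 − 199) = 199 + 0.6 × -140 = 115 → 115
G = 44 + 0.6 × (135 − 44) = 44 + 0.6 × 91 = 98.6 → 99
B = 65 + 0.6 × (226 − 65) = 65 + 0.6 × 161 = 161.6 → 162
So the blended color is (115, 99, 162), about #7363a2.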